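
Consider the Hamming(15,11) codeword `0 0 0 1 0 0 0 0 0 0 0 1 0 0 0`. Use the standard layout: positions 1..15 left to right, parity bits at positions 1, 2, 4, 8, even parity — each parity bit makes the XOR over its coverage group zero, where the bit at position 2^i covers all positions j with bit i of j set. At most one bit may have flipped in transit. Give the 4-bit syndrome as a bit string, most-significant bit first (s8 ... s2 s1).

s1: b1⊕b3⊕b5⊕b7⊕b9⊕b11⊕b13⊕b15 = 0⊕0⊕0⊕0⊕0⊕0⊕0⊕0 = 0
s2: b2⊕b3⊕b6⊕b7⊕b10⊕b11⊕b14⊕b15 = 0⊕0⊕0⊕0⊕0⊕0⊕0⊕0 = 0
s4: b4⊕b5⊕b6⊕b7⊕b12⊕b13⊕b14⊕b15 = 1⊕0⊕0⊕0⊕1⊕0⊕0⊕0 = 0
s8: b8⊕b9⊕b10⊕b11⊕b12⊕b13⊕b14⊕b15 = 0⊕0⊕0⊕0⊕1⊕0⊕0⊕0 = 1
Syndrome (s8...s1) = 1000 → position 8.

1000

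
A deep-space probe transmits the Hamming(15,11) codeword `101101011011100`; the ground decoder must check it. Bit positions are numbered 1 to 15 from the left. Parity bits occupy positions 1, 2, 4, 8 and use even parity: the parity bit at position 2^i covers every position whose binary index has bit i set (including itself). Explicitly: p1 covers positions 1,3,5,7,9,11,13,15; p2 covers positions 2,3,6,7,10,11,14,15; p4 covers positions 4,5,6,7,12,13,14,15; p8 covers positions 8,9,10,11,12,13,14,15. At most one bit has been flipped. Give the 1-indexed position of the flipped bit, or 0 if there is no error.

11

s1: b1⊕b3⊕b5⊕b7⊕b9⊕b11⊕b13⊕b15 = 1⊕1⊕0⊕0⊕1⊕1⊕1⊕0 = 1
s2: b2⊕b3⊕b6⊕b7⊕b10⊕b11⊕b14⊕b15 = 0⊕1⊕1⊕0⊕0⊕1⊕0⊕0 = 1
s4: b4⊕b5⊕b6⊕b7⊕b12⊕b13⊕b14⊕b15 = 1⊕0⊕1⊕0⊕1⊕1⊕0⊕0 = 0
s8: b8⊕b9⊕b10⊕b11⊕b12⊕b13⊕b14⊕b15 = 1⊕1⊕0⊕1⊕1⊕1⊕0⊕0 = 1
Syndrome (s8...s1) = 1011 → position 11.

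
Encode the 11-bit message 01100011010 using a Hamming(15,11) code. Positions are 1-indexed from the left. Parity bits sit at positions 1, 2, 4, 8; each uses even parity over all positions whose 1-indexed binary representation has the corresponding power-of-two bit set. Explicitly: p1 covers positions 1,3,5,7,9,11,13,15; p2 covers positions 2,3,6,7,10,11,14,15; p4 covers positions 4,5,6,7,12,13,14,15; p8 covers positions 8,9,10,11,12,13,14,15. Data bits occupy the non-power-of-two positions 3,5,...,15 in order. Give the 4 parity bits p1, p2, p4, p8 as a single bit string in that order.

Place data bits at non-power-of-two positions: b3=0, b5=1, b6=1, b7=0, b9=0, b10=0, b11=1, b12=1, b13=0, b14=1, b15=0.
p1 = XOR of data positions {3,5,7,9,11,13,15} = 0⊕1⊕0⊕0⊕1⊕0⊕0 = 0
p2 = XOR of data positions {3,6,7,10,11,14,15} = 0⊕1⊕0⊕0⊕1⊕1⊕0 = 1
p4 = XOR of data positions {5,6,7,12,13,14,15} = 1⊕1⊕0⊕1⊕0⊕1⊕0 = 0
p8 = XOR of data positions {9,10,11,12,13,14,15} = 0⊕0⊕1⊕1⊕0⊕1⊕0 = 1
Parity bits p1,p2,p4,p8 = 0101

0101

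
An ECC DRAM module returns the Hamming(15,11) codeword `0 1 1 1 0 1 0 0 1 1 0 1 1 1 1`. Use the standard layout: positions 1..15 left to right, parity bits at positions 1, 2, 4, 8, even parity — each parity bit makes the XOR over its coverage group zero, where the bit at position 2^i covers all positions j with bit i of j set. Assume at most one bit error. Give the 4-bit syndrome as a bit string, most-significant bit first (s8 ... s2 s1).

0000

s1: b1⊕b3⊕b5⊕b7⊕b9⊕b11⊕b13⊕b15 = 0⊕1⊕0⊕0⊕1⊕0⊕1⊕1 = 0
s2: b2⊕b3⊕b6⊕b7⊕b10⊕b11⊕b14⊕b15 = 1⊕1⊕1⊕0⊕1⊕0⊕1⊕1 = 0
s4: b4⊕b5⊕b6⊕b7⊕b12⊕b13⊕b14⊕b15 = 1⊕0⊕1⊕0⊕1⊕1⊕1⊕1 = 0
s8: b8⊕b9⊕b10⊕b11⊕b12⊕b13⊕b14⊕b15 = 0⊕1⊕1⊕0⊕1⊕1⊕1⊕1 = 0
Syndrome (s8...s1) = 0000 → position 0 (no error).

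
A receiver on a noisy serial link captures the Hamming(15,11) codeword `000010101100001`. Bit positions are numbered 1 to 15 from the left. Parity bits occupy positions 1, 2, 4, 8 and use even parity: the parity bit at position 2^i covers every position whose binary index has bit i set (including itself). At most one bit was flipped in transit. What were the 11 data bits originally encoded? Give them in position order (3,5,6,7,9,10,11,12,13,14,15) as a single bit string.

01011100011

s1: b1⊕b3⊕b5⊕b7⊕b9⊕b11⊕b13⊕b15 = 0⊕0⊕1⊕1⊕1⊕0⊕0⊕1 = 0
s2: b2⊕b3⊕b6⊕b7⊕b10⊕b11⊕b14⊕b15 = 0⊕0⊕0⊕1⊕1⊕0⊕0⊕1 = 1
s4: b4⊕b5⊕b6⊕b7⊕b12⊕b13⊕b14⊕b15 = 0⊕1⊕0⊕1⊕0⊕0⊕0⊕1 = 1
s8: b8⊕b9⊕b10⊕b11⊕b12⊕b13⊕b14⊕b15 = 0⊕1⊕1⊕0⊕0⊕0⊕0⊕1 = 1
Syndrome (s8...s1) = 1110 → position 14.
Flip bit 14: corrected codeword = 000010101100011
Data bits at positions 3,5,6,7,9,10,11,12,13,14,15: 01011100011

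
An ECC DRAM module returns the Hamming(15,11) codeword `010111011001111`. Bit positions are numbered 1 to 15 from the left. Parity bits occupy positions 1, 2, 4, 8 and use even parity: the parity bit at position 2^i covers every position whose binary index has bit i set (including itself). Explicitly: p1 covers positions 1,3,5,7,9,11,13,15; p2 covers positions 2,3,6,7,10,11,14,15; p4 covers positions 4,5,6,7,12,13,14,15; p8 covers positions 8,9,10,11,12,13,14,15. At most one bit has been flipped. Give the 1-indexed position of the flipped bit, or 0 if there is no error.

4

s1: b1⊕b3⊕b5⊕b7⊕b9⊕b11⊕b13⊕b15 = 0⊕0⊕1⊕0⊕1⊕0⊕1⊕1 = 0
s2: b2⊕b3⊕b6⊕b7⊕b10⊕b11⊕b14⊕b15 = 1⊕0⊕1⊕0⊕0⊕0⊕1⊕1 = 0
s4: b4⊕b5⊕b6⊕b7⊕b12⊕b13⊕b14⊕b15 = 1⊕1⊕1⊕0⊕1⊕1⊕1⊕1 = 1
s8: b8⊕b9⊕b10⊕b11⊕b12⊕b13⊕b14⊕b15 = 1⊕1⊕0⊕0⊕1⊕1⊕1⊕1 = 0
Syndrome (s8...s1) = 0100 → position 4.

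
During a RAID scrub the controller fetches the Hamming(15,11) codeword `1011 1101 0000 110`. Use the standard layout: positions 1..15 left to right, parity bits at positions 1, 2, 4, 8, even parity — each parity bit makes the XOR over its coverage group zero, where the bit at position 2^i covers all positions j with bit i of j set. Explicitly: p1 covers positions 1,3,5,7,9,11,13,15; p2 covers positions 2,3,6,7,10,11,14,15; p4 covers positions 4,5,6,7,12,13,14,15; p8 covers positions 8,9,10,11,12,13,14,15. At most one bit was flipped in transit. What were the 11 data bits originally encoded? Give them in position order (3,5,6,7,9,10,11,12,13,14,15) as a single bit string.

11100000100

s1: b1⊕b3⊕b5⊕b7⊕b9⊕b11⊕b13⊕b15 = 1⊕1⊕1⊕0⊕0⊕0⊕1⊕0 = 0
s2: b2⊕b3⊕b6⊕b7⊕b10⊕b11⊕b14⊕b15 = 0⊕1⊕1⊕0⊕0⊕0⊕1⊕0 = 1
s4: b4⊕b5⊕b6⊕b7⊕b12⊕b13⊕b14⊕b15 = 1⊕1⊕1⊕0⊕0⊕1⊕1⊕0 = 1
s8: b8⊕b9⊕b10⊕b11⊕b12⊕b13⊕b14⊕b15 = 1⊕0⊕0⊕0⊕0⊕1⊕1⊕0 = 1
Syndrome (s8...s1) = 1110 → position 14.
Flip bit 14: corrected codeword = 101111010000100
Data bits at positions 3,5,6,7,9,10,11,12,13,14,15: 11100000100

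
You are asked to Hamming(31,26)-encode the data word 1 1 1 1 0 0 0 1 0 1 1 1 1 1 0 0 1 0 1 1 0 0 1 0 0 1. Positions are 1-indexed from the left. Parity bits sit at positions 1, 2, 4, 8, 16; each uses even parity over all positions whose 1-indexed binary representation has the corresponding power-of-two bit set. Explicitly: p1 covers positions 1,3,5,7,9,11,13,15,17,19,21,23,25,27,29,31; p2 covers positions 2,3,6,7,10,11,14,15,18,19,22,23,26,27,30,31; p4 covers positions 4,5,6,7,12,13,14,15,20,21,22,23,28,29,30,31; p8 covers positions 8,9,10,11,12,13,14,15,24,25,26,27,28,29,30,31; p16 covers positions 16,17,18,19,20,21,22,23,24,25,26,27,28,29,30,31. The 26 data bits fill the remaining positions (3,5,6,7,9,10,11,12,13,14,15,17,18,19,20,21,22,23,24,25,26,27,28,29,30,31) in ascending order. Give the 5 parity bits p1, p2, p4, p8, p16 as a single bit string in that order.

Place data bits at non-power-of-two positions: b3=1, b5=1, b6=1, b7=1, b9=0, b10=0, b11=0, b12=1, b13=0, b14=1, b15=1, b17=1, b18=1, b19=1, b20=0, b21=0, b22=1, b23=0, b24=1, b25=1, b26=0, b27=0, b28=1, b29=0, b30=0, b31=1.
p1 = XOR of data positions {3,5,7,9,11,13,15,17,19,21,23,25,27,29,31} = 1⊕1⊕1⊕0⊕0⊕0⊕1⊕1⊕1⊕0⊕0⊕1⊕0⊕0⊕1 = 0
p2 = XOR of data positions {3,6,7,10,11,14,15,18,19,22,23,26,27,30,31} = 1⊕1⊕1⊕0⊕0⊕1⊕1⊕1⊕1⊕1⊕0⊕0⊕0⊕0⊕1 = 1
p4 = XOR of data positions {5,6,7,12,13,14,15,20,21,22,23,28,29,30,31} = 1⊕1⊕1⊕1⊕0⊕1⊕1⊕0⊕0⊕1⊕0⊕1⊕0⊕0⊕1 = 1
p8 = XOR of data positions {9,10,11,12,13,14,15,24,25,26,27,28,29,30,31} = 0⊕0⊕0⊕1⊕0⊕1⊕1⊕1⊕1⊕0⊕0⊕1⊕0⊕0⊕1 = 1
p16 = XOR of data positions {17,18,19,20,21,22,23,24,25,26,27,28,29,30,31} = 1⊕1⊕1⊕0⊕0⊕1⊕0⊕1⊕1⊕0⊕0⊕1⊕0⊕0⊕1 = 0
Parity bits p1,p2,p4,p8,p16 = 01110

01110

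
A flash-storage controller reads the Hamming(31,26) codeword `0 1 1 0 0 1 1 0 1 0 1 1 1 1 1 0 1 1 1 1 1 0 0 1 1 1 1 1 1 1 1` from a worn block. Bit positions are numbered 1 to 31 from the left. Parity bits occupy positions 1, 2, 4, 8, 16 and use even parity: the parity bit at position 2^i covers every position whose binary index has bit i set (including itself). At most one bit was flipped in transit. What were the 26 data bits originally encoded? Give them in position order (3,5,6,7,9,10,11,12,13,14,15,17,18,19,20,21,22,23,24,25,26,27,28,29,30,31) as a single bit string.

10111011111110110011111111

s1: b1⊕b3⊕b5⊕b7⊕b9⊕b11⊕b13⊕b15⊕b17⊕b19⊕b21⊕b23⊕b25⊕b27⊕b29⊕b31 = 0⊕1⊕0⊕1⊕1⊕1⊕1⊕1⊕1⊕1⊕1⊕0⊕1⊕1⊕1⊕1 = 1
s2: b2⊕b3⊕b6⊕b7⊕b10⊕b11⊕b14⊕b15⊕b18⊕b19⊕b22⊕b23⊕b26⊕b27⊕b30⊕b31 = 1⊕1⊕1⊕1⊕0⊕1⊕1⊕1⊕1⊕1⊕0⊕0⊕1⊕1⊕1⊕1 = 1
s4: b4⊕b5⊕b6⊕b7⊕b12⊕b13⊕b14⊕b15⊕b20⊕b21⊕b22⊕b23⊕b28⊕b29⊕b30⊕b31 = 0⊕0⊕1⊕1⊕1⊕1⊕1⊕1⊕1⊕1⊕0⊕0⊕1⊕1⊕1⊕1 = 0
s8: b8⊕b9⊕b10⊕b11⊕b12⊕b13⊕b14⊕b15⊕b24⊕b25⊕b26⊕b27⊕b28⊕b29⊕b30⊕b31 = 0⊕1⊕0⊕1⊕1⊕1⊕1⊕1⊕1⊕1⊕1⊕1⊕1⊕1⊕1⊕1 = 0
s16: b16⊕b17⊕b18⊕b19⊕b20⊕b21⊕b22⊕b23⊕b24⊕b25⊕b26⊕b27⊕b28⊕b29⊕b30⊕b31 = 0⊕1⊕1⊕1⊕1⊕1⊕0⊕0⊕1⊕1⊕1⊕1⊕1⊕1⊕1⊕1 = 1
Syndrome (s16...s1) = 10011 → position 19.
Flip bit 19: corrected codeword = 0110011010111110110110011111111
Data bits at positions 3,5,6,7,9,10,11,12,13,14,15,17,18,19,20,21,22,23,24,25,26,27,28,29,30,31: 10111011111110110011111111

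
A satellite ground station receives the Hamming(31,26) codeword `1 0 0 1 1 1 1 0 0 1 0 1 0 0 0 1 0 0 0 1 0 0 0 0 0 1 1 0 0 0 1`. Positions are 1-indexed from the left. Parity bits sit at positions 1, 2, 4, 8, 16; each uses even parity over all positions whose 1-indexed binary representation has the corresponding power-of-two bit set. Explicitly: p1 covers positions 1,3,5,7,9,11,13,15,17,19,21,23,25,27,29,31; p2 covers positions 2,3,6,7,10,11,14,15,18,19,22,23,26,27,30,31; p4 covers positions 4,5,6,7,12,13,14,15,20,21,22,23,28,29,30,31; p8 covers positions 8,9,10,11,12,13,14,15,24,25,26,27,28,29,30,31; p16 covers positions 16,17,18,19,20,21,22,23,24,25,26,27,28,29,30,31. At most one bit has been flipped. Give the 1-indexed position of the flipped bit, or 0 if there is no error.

29

s1: b1⊕b3⊕b5⊕b7⊕b9⊕b11⊕b13⊕b15⊕b17⊕b19⊕b21⊕b23⊕b25⊕b27⊕b29⊕b31 = 1⊕0⊕1⊕1⊕0⊕0⊕0⊕0⊕0⊕0⊕0⊕0⊕0⊕1⊕0⊕1 = 1
s2: b2⊕b3⊕b6⊕b7⊕b10⊕b11⊕b14⊕b15⊕b18⊕b19⊕b22⊕b23⊕b26⊕b27⊕b30⊕b31 = 0⊕0⊕1⊕1⊕1⊕0⊕0⊕0⊕0⊕0⊕0⊕0⊕1⊕1⊕0⊕1 = 0
s4: b4⊕b5⊕b6⊕b7⊕b12⊕b13⊕b14⊕b15⊕b20⊕b21⊕b22⊕b23⊕b28⊕b29⊕b30⊕b31 = 1⊕1⊕1⊕1⊕1⊕0⊕0⊕0⊕1⊕0⊕0⊕0⊕0⊕0⊕0⊕1 = 1
s8: b8⊕b9⊕b10⊕b11⊕b12⊕b13⊕b14⊕b15⊕b24⊕b25⊕b26⊕b27⊕b28⊕b29⊕b30⊕b31 = 0⊕0⊕1⊕0⊕1⊕0⊕0⊕0⊕0⊕0⊕1⊕1⊕0⊕0⊕0⊕1 = 1
s16: b16⊕b17⊕b18⊕b19⊕b20⊕b21⊕b22⊕b23⊕b24⊕b25⊕b26⊕b27⊕b28⊕b29⊕b30⊕b31 = 1⊕0⊕0⊕0⊕1⊕0⊕0⊕0⊕0⊕0⊕1⊕1⊕0⊕0⊕0⊕1 = 1
Syndrome (s16...s1) = 11101 → position 29.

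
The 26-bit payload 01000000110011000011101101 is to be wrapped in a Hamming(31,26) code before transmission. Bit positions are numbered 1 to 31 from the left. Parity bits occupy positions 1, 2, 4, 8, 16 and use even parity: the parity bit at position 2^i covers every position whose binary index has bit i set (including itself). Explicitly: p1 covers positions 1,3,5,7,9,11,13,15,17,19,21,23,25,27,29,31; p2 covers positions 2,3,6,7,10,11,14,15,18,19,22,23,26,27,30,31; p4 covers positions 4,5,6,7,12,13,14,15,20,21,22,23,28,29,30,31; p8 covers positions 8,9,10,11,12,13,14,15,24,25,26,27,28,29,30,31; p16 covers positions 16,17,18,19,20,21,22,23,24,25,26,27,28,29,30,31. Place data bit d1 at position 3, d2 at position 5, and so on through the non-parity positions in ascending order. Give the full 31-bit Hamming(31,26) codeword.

Place data bits at non-power-of-two positions: b3=0, b5=1, b6=0, b7=0, b9=0, b10=0, b11=0, b12=0, b13=1, b14=1, b15=0, b17=0, b18=1, b19=1, b20=0, b21=0, b22=0, b23=0, b24=1, b25=1, b26=1, b27=0, b28=1, b29=1, b30=0, b31=1.
p1 = XOR of data positions {3,5,7,9,11,13,15,17,19,21,23,25,27,29,31} = 0⊕1⊕0⊕0⊕0⊕1⊕0⊕0⊕1⊕0⊕0⊕1⊕0⊕1⊕1 = 0
p2 = XOR of data positions {3,6,7,10,11,14,15,18,19,22,23,26,27,30,31} = 0⊕0⊕0⊕0⊕0⊕1⊕0⊕1⊕1⊕0⊕0⊕1⊕0⊕0⊕1 = 1
p4 = XOR of data positions {5,6,7,12,13,14,15,20,21,22,23,28,29,30,31} = 1⊕0⊕0⊕0⊕1⊕1⊕0⊕0⊕0⊕0⊕0⊕1⊕1⊕0⊕1 = 0
p8 = XOR of data positions {9,10,11,12,13,14,15,24,25,26,27,28,29,30,31} = 0⊕0⊕0⊕0⊕1⊕1⊕0⊕1⊕1⊕1⊕0⊕1⊕1⊕0⊕1 = 0
p16 = XOR of data positions {17,18,19,20,21,22,23,24,25,26,27,28,29,30,31} = 0⊕1⊕1⊕0⊕0⊕0⊕0⊕1⊕1⊕1⊕0⊕1⊕1⊕0⊕1 = 0
Codeword b1..b31 = 0100100000001100011000011101101

0100100000001100011000011101101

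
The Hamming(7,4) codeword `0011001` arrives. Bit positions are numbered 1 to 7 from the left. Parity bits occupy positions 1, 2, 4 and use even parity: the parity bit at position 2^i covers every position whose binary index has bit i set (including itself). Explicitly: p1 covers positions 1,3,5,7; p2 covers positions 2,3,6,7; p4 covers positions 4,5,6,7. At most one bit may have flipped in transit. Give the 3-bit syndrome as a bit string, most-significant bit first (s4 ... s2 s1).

000

s1: b1⊕b3⊕b5⊕b7 = 0⊕1⊕0⊕1 = 0
s2: b2⊕b3⊕b6⊕b7 = 0⊕1⊕0⊕1 = 0
s4: b4⊕b5⊕b6⊕b7 = 1⊕0⊕0⊕1 = 0
Syndrome (s4...s1) = 000 → position 0 (no error).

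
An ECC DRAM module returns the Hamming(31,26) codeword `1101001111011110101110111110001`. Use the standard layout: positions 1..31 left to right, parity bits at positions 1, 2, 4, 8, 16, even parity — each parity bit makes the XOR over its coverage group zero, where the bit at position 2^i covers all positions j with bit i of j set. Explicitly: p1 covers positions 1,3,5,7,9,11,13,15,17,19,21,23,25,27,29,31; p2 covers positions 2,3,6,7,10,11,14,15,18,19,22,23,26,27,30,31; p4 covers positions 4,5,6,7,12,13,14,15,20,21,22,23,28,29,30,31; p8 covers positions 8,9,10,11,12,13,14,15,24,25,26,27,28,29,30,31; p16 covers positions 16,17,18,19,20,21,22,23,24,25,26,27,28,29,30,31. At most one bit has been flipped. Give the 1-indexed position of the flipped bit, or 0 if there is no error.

s1: b1⊕b3⊕b5⊕b7⊕b9⊕b11⊕b13⊕b15⊕b17⊕b19⊕b21⊕b23⊕b25⊕b27⊕b29⊕b31 = 1⊕0⊕0⊕1⊕1⊕0⊕1⊕1⊕1⊕1⊕1⊕1⊕1⊕1⊕0⊕1 = 0
s2: b2⊕b3⊕b6⊕b7⊕b10⊕b11⊕b14⊕b15⊕b18⊕b19⊕b22⊕b23⊕b26⊕b27⊕b30⊕b31 = 1⊕0⊕0⊕1⊕1⊕0⊕1⊕1⊕0⊕1⊕0⊕1⊕1⊕1⊕0⊕1 = 0
s4: b4⊕b5⊕b6⊕b7⊕b12⊕b13⊕b14⊕b15⊕b20⊕b21⊕b22⊕b23⊕b28⊕b29⊕b30⊕b31 = 1⊕0⊕0⊕1⊕1⊕1⊕1⊕1⊕1⊕1⊕0⊕1⊕0⊕0⊕0⊕1 = 0
s8: b8⊕b9⊕b10⊕b11⊕b12⊕b13⊕b14⊕b15⊕b24⊕b25⊕b26⊕b27⊕b28⊕b29⊕b30⊕b31 = 1⊕1⊕1⊕0⊕1⊕1⊕1⊕1⊕1⊕1⊕1⊕1⊕0⊕0⊕0⊕1 = 0
s16: b16⊕b17⊕b18⊕b19⊕b20⊕b21⊕b22⊕b23⊕b24⊕b25⊕b26⊕b27⊕b28⊕b29⊕b30⊕b31 = 0⊕1⊕0⊕1⊕1⊕1⊕0⊕1⊕1⊕1⊕1⊕1⊕0⊕0⊕0⊕1 = 0
Syndrome (s16...s1) = 00000 → position 0 (no error).

0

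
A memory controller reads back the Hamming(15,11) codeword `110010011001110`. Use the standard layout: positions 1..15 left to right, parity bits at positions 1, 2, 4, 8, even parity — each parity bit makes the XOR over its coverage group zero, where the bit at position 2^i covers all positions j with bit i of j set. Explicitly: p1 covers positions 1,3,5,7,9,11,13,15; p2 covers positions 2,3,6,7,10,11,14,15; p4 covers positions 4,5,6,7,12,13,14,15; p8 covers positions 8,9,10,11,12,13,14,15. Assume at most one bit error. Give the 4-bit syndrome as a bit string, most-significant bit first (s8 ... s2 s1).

1000

s1: b1⊕b3⊕b5⊕b7⊕b9⊕b11⊕b13⊕b15 = 1⊕0⊕1⊕0⊕1⊕0⊕1⊕0 = 0
s2: b2⊕b3⊕b6⊕b7⊕b10⊕b11⊕b14⊕b15 = 1⊕0⊕0⊕0⊕0⊕0⊕1⊕0 = 0
s4: b4⊕b5⊕b6⊕b7⊕b12⊕b13⊕b14⊕b15 = 0⊕1⊕0⊕0⊕1⊕1⊕1⊕0 = 0
s8: b8⊕b9⊕b10⊕b11⊕b12⊕b13⊕b14⊕b15 = 1⊕1⊕0⊕0⊕1⊕1⊕1⊕0 = 1
Syndrome (s8...s1) = 1000 → position 8.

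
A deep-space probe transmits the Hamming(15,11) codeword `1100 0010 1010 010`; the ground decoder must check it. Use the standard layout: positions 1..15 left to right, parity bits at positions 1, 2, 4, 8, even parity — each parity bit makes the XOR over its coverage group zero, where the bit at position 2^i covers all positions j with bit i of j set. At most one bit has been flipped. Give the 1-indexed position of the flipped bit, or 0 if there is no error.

8

s1: b1⊕b3⊕b5⊕b7⊕b9⊕b11⊕b13⊕b15 = 1⊕0⊕0⊕1⊕1⊕1⊕0⊕0 = 0
s2: b2⊕b3⊕b6⊕b7⊕b10⊕b11⊕b14⊕b15 = 1⊕0⊕0⊕1⊕0⊕1⊕1⊕0 = 0
s4: b4⊕b5⊕b6⊕b7⊕b12⊕b13⊕b14⊕b15 = 0⊕0⊕0⊕1⊕0⊕0⊕1⊕0 = 0
s8: b8⊕b9⊕b10⊕b11⊕b12⊕b13⊕b14⊕b15 = 0⊕1⊕0⊕1⊕0⊕0⊕1⊕0 = 1
Syndrome (s8...s1) = 1000 → position 8.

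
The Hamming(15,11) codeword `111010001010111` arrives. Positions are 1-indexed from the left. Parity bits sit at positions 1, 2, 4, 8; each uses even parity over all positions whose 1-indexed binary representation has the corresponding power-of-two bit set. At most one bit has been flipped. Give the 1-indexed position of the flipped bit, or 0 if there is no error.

11

s1: b1⊕b3⊕b5⊕b7⊕b9⊕b11⊕b13⊕b15 = 1⊕1⊕1⊕0⊕1⊕1⊕1⊕1 = 1
s2: b2⊕b3⊕b6⊕b7⊕b10⊕b11⊕b14⊕b15 = 1⊕1⊕0⊕0⊕0⊕1⊕1⊕1 = 1
s4: b4⊕b5⊕b6⊕b7⊕b12⊕b13⊕b14⊕b15 = 0⊕1⊕0⊕0⊕0⊕1⊕1⊕1 = 0
s8: b8⊕b9⊕b10⊕b11⊕b12⊕b13⊕b14⊕b15 = 0⊕1⊕0⊕1⊕0⊕1⊕1⊕1 = 1
Syndrome (s8...s1) = 1011 → position 11.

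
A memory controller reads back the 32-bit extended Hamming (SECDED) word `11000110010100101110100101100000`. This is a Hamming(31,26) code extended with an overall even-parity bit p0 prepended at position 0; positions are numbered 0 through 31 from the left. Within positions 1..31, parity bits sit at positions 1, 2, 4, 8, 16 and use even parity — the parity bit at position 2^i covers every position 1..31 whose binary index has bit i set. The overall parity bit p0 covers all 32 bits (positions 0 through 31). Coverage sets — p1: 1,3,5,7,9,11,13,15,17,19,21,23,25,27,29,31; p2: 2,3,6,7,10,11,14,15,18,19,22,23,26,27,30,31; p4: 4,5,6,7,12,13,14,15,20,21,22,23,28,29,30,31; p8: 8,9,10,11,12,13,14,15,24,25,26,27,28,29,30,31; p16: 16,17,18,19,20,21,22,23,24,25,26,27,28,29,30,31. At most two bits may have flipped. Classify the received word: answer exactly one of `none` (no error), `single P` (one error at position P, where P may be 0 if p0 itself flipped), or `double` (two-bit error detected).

s1: b1⊕b3⊕b5⊕b7⊕b9⊕b11⊕b13⊕b15⊕b17⊕b19⊕b21⊕b23⊕b25⊕b27⊕b29⊕b31 = 1⊕0⊕1⊕0⊕1⊕1⊕0⊕0⊕1⊕0⊕0⊕1⊕1⊕0⊕0⊕0 = 1
s2: b2⊕b3⊕b6⊕b7⊕b10⊕b11⊕b14⊕b15⊕b18⊕b19⊕b22⊕b23⊕b26⊕b27⊕b30⊕b31 = 0⊕0⊕1⊕0⊕0⊕1⊕1⊕0⊕1⊕0⊕0⊕1⊕1⊕0⊕0⊕0 = 0
s4: b4⊕b5⊕b6⊕b7⊕b12⊕b13⊕b14⊕b15⊕b20⊕b21⊕b22⊕b23⊕b28⊕b29⊕b30⊕b31 = 0⊕1⊕1⊕0⊕0⊕0⊕1⊕0⊕1⊕0⊕0⊕1⊕0⊕0⊕0⊕0 = 1
s8: b8⊕b9⊕b10⊕b11⊕b12⊕b13⊕b14⊕b15⊕b24⊕b25⊕b26⊕b27⊕b28⊕b29⊕b30⊕b31 = 0⊕1⊕0⊕1⊕0⊕0⊕1⊕0⊕0⊕1⊕1⊕0⊕0⊕0⊕0⊕0 = 1
s16: b16⊕b17⊕b18⊕b19⊕b20⊕b21⊕b22⊕b23⊕b24⊕b25⊕b26⊕b27⊕b28⊕b29⊕b30⊕b31 = 1⊕1⊕1⊕0⊕1⊕0⊕0⊕1⊕0⊕1⊕1⊕0⊕0⊕0⊕0⊕0 = 1
Syndrome (s16...s1) = 11101 → position 29.
Overall parity (XOR of all 32 bits, including p0): 1⊕1⊕0⊕0⊕0⊕1⊕1⊕0⊕0⊕1⊕0⊕1⊕0⊕0⊕1⊕0⊕1⊕1⊕1⊕0⊕1⊕0⊕0⊕1⊕0⊕1⊕1⊕0⊕0⊕0⊕0⊕0 = 0
Overall=0, syndrome position=29 → double-bit error detected (uncorrectable).

double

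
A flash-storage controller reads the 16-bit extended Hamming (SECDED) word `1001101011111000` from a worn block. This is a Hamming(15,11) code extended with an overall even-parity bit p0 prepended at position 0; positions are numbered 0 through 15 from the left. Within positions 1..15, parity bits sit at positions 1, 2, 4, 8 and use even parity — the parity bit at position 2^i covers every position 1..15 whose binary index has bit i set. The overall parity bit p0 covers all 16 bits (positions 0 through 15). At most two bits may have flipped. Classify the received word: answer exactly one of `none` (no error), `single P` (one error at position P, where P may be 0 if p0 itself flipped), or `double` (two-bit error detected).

s1: b1⊕b3⊕b5⊕b7⊕b9⊕b11⊕b13⊕b15 = 0⊕1⊕0⊕0⊕1⊕1⊕0⊕0 = 1
s2: b2⊕b3⊕b6⊕b7⊕b10⊕b11⊕b14⊕b15 = 0⊕1⊕1⊕0⊕1⊕1⊕0⊕0 = 0
s4: b4⊕b5⊕b6⊕b7⊕b12⊕b13⊕b14⊕b15 = 1⊕0⊕1⊕0⊕1⊕0⊕0⊕0 = 1
s8: b8⊕b9⊕b10⊕b11⊕b12⊕b13⊕b14⊕b15 = 1⊕1⊕1⊕1⊕1⊕0⊕0⊕0 = 1
Syndrome (s8...s1) = 1101 → position 13.
Overall parity (XOR of all 16 bits, including p0): 1⊕0⊕0⊕1⊕1⊕0⊕1⊕0⊕1⊕1⊕1⊕1⊕1⊕0⊕0⊕0 = 1
Overall=1, syndrome position=13 → single-bit error at position 13.

single 13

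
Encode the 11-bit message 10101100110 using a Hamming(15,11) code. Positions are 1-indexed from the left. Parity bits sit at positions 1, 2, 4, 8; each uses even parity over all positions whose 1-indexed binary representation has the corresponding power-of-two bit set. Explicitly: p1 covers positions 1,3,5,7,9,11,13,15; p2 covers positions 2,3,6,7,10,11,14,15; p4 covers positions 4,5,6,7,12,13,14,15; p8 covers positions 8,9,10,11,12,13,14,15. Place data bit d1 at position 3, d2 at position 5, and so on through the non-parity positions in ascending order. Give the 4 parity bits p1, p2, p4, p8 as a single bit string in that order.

1010

Place data bits at non-power-of-two positions: b3=1, b5=0, b6=1, b7=0, b9=1, b10=1, b11=0, b12=0, b13=1, b14=1, b15=0.
p1 = XOR of data positions {3,5,7,9,11,13,15} = 1⊕0⊕0⊕1⊕0⊕1⊕0 = 1
p2 = XOR of data positions {3,6,7,10,11,14,15} = 1⊕1⊕0⊕1⊕0⊕1⊕0 = 0
p4 = XOR of data positions {5,6,7,12,13,14,15} = 0⊕1⊕0⊕0⊕1⊕1⊕0 = 1
p8 = XOR of data positions {9,10,11,12,13,14,15} = 1⊕1⊕0⊕0⊕1⊕1⊕0 = 0
Parity bits p1,p2,p4,p8 = 1010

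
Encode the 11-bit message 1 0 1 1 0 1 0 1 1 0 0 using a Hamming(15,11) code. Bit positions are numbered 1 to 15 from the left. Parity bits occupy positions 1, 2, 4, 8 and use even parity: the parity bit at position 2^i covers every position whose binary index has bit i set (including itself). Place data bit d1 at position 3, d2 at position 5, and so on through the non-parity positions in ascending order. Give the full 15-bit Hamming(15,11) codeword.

Place data bits at non-power-of-two positions: b3=1, b5=0, b6=1, b7=1, b9=0, b10=1, b11=0, b12=1, b13=1, b14=0, b15=0.
p1 = XOR of data positions {3,5,7,9,11,13,15} = 1⊕0⊕1⊕0⊕0⊕1⊕0 = 1
p2 = XOR of data positions {3,6,7,10,11,14,15} = 1⊕1⊕1⊕1⊕0⊕0⊕0 = 0
p4 = XOR of data positions {5,6,7,12,13,14,15} = 0⊕1⊕1⊕1⊕1⊕0⊕0 = 0
p8 = XOR of data positions {9,10,11,12,13,14,15} = 0⊕1⊕0⊕1⊕1⊕0⊕0 = 1
Codeword b1..b15 = 101001110101100

101001110101100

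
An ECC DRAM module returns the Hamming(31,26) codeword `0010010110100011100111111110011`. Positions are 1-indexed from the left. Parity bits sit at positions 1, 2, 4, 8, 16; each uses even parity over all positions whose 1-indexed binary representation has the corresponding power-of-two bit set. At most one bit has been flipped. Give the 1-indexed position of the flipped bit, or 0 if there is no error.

s1: b1⊕b3⊕b5⊕b7⊕b9⊕b11⊕b13⊕b15⊕b17⊕b19⊕b21⊕b23⊕b25⊕b27⊕b29⊕b31 = 0⊕1⊕0⊕0⊕1⊕1⊕0⊕1⊕1⊕0⊕1⊕1⊕1⊕1⊕0⊕1 = 0
s2: b2⊕b3⊕b6⊕b7⊕b10⊕b11⊕b14⊕b15⊕b18⊕b19⊕b22⊕b23⊕b26⊕b27⊕b30⊕b31 = 0⊕1⊕1⊕0⊕0⊕1⊕0⊕1⊕0⊕0⊕1⊕1⊕1⊕1⊕1⊕1 = 0
s4: b4⊕b5⊕b6⊕b7⊕b12⊕b13⊕b14⊕b15⊕b20⊕b21⊕b22⊕b23⊕b28⊕b29⊕b30⊕b31 = 0⊕0⊕1⊕0⊕0⊕0⊕0⊕1⊕1⊕1⊕1⊕1⊕0⊕0⊕1⊕1 = 0
s8: b8⊕b9⊕b10⊕b11⊕b12⊕b13⊕b14⊕b15⊕b24⊕b25⊕b26⊕b27⊕b28⊕b29⊕b30⊕b31 = 1⊕1⊕0⊕1⊕0⊕0⊕0⊕1⊕1⊕1⊕1⊕1⊕0⊕0⊕1⊕1 = 0
s16: b16⊕b17⊕b18⊕b19⊕b20⊕b21⊕b22⊕b23⊕b24⊕b25⊕b26⊕b27⊕b28⊕b29⊕b30⊕b31 = 1⊕1⊕0⊕0⊕1⊕1⊕1⊕1⊕1⊕1⊕1⊕1⊕0⊕0⊕1⊕1 = 0
Syndrome (s16...s1) = 00000 → position 0 (no error).

0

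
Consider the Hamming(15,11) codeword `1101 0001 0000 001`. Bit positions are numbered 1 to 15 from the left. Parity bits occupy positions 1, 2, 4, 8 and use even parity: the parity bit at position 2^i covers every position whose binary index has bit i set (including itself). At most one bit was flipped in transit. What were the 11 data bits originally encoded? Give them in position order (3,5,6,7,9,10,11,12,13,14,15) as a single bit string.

s1: b1⊕b3⊕b5⊕b7⊕b9⊕b11⊕b13⊕b15 = 1⊕0⊕0⊕0⊕0⊕0⊕0⊕1 = 0
s2: b2⊕b3⊕b6⊕b7⊕b10⊕b11⊕b14⊕b15 = 1⊕0⊕0⊕0⊕0⊕0⊕0⊕1 = 0
s4: b4⊕b5⊕b6⊕b7⊕b12⊕b13⊕b14⊕b15 = 1⊕0⊕0⊕0⊕0⊕0⊕0⊕1 = 0
s8: b8⊕b9⊕b10⊕b11⊕b12⊕b13⊕b14⊕b15 = 1⊕0⊕0⊕0⊕0⊕0⊕0⊕1 = 0
Syndrome (s8...s1) = 0000 → position 0 (no error).
No correction needed.
Data bits at positions 3,5,6,7,9,10,11,12,13,14,15: 00000000001

00000000001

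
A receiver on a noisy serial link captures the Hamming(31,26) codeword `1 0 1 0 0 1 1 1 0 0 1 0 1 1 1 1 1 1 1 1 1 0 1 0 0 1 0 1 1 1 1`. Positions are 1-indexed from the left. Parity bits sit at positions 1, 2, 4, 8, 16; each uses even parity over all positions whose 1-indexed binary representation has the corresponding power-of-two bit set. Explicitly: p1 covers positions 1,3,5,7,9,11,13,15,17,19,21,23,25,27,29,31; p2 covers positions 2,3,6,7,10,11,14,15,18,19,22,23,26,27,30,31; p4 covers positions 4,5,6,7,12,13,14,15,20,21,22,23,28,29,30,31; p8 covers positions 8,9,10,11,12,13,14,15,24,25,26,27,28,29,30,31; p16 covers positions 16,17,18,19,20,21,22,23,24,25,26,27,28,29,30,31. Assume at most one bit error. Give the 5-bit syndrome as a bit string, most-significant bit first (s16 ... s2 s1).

00000

s1: b1⊕b3⊕b5⊕b7⊕b9⊕b11⊕b13⊕b15⊕b17⊕b19⊕b21⊕b23⊕b25⊕b27⊕b29⊕b31 = 1⊕1⊕0⊕1⊕0⊕1⊕1⊕1⊕1⊕1⊕1⊕1⊕0⊕0⊕1⊕1 = 0
s2: b2⊕b3⊕b6⊕b7⊕b10⊕b11⊕b14⊕b15⊕b18⊕b19⊕b22⊕b23⊕b26⊕b27⊕b30⊕b31 = 0⊕1⊕1⊕1⊕0⊕1⊕1⊕1⊕1⊕1⊕0⊕1⊕1⊕0⊕1⊕1 = 0
s4: b4⊕b5⊕b6⊕b7⊕b12⊕b13⊕b14⊕b15⊕b20⊕b21⊕b22⊕b23⊕b28⊕b29⊕b30⊕b31 = 0⊕0⊕1⊕1⊕0⊕1⊕1⊕1⊕1⊕1⊕0⊕1⊕1⊕1⊕1⊕1 = 0
s8: b8⊕b9⊕b10⊕b11⊕b12⊕b13⊕b14⊕b15⊕b24⊕b25⊕b26⊕b27⊕b28⊕b29⊕b30⊕b31 = 1⊕0⊕0⊕1⊕0⊕1⊕1⊕1⊕0⊕0⊕1⊕0⊕1⊕1⊕1⊕1 = 0
s16: b16⊕b17⊕b18⊕b19⊕b20⊕b21⊕b22⊕b23⊕b24⊕b25⊕b26⊕b27⊕b28⊕b29⊕b30⊕b31 = 1⊕1⊕1⊕1⊕1⊕1⊕0⊕1⊕0⊕0⊕1⊕0⊕1⊕1⊕1⊕1 = 0
Syndrome (s16...s1) = 00000 → position 0 (no error).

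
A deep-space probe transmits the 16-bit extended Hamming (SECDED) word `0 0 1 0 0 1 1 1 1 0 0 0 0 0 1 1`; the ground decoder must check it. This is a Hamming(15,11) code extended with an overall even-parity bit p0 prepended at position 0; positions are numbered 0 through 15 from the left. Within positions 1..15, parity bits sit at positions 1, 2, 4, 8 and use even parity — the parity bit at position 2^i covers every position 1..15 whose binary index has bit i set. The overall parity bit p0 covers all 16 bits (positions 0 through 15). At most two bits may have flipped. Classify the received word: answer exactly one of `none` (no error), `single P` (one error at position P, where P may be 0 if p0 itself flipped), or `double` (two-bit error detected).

single 15

s1: b1⊕b3⊕b5⊕b7⊕b9⊕b11⊕b13⊕b15 = 0⊕0⊕1⊕1⊕0⊕0⊕0⊕1 = 1
s2: b2⊕b3⊕b6⊕b7⊕b10⊕b11⊕b14⊕b15 = 1⊕0⊕1⊕1⊕0⊕0⊕1⊕1 = 1
s4: b4⊕b5⊕b6⊕b7⊕b12⊕b13⊕b14⊕b15 = 0⊕1⊕1⊕1⊕0⊕0⊕1⊕1 = 1
s8: b8⊕b9⊕b10⊕b11⊕b12⊕b13⊕b14⊕b15 = 1⊕0⊕0⊕0⊕0⊕0⊕1⊕1 = 1
Syndrome (s8...s1) = 1111 → position 15.
Overall parity (XOR of all 16 bits, including p0): 0⊕0⊕1⊕0⊕0⊕1⊕1⊕1⊕1⊕0⊕0⊕0⊕0⊕0⊕1⊕1 = 1
Overall=1, syndrome position=15 → single-bit error at position 15.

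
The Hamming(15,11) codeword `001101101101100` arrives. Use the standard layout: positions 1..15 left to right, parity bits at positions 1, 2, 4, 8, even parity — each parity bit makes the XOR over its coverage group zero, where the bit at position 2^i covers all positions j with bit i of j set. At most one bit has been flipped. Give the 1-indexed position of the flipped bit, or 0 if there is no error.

s1: b1⊕b3⊕b5⊕b7⊕b9⊕b11⊕b13⊕b15 = 0⊕1⊕0⊕1⊕1⊕0⊕1⊕0 = 0
s2: b2⊕b3⊕b6⊕b7⊕b10⊕b11⊕b14⊕b15 = 0⊕1⊕1⊕1⊕1⊕0⊕0⊕0 = 0
s4: b4⊕b5⊕b6⊕b7⊕b12⊕b13⊕b14⊕b15 = 1⊕0⊕1⊕1⊕1⊕1⊕0⊕0 = 1
s8: b8⊕b9⊕b10⊕b11⊕b12⊕b13⊕b14⊕b15 = 0⊕1⊕1⊕0⊕1⊕1⊕0⊕0 = 0
Syndrome (s8...s1) = 0100 → position 4.

4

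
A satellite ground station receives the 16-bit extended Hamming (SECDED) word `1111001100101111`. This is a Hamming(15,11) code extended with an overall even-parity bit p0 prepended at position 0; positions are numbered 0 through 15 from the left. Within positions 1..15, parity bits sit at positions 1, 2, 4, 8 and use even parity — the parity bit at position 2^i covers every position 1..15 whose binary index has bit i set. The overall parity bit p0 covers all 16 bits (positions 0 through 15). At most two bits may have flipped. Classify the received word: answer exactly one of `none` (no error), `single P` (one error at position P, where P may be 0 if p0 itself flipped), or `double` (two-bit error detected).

single 11

s1: b1⊕b3⊕b5⊕b7⊕b9⊕b11⊕b13⊕b15 = 1⊕1⊕0⊕1⊕0⊕0⊕1⊕1 = 1
s2: b2⊕b3⊕b6⊕b7⊕b10⊕b11⊕b14⊕b15 = 1⊕1⊕1⊕1⊕1⊕0⊕1⊕1 = 1
s4: b4⊕b5⊕b6⊕b7⊕b12⊕b13⊕b14⊕b15 = 0⊕0⊕1⊕1⊕1⊕1⊕1⊕1 = 0
s8: b8⊕b9⊕b10⊕b11⊕b12⊕b13⊕b14⊕b15 = 0⊕0⊕1⊕0⊕1⊕1⊕1⊕1 = 1
Syndrome (s8...s1) = 1011 → position 11.
Overall parity (XOR of all 16 bits, including p0): 1⊕1⊕1⊕1⊕0⊕0⊕1⊕1⊕0⊕0⊕1⊕0⊕1⊕1⊕1⊕1 = 1
Overall=1, syndrome position=11 → single-bit error at position 11.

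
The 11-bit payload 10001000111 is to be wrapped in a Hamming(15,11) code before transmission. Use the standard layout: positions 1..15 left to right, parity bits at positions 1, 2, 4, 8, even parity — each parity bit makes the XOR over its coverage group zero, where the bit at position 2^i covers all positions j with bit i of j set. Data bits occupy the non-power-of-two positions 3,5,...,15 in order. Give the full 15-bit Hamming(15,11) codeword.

011100001000111

Place data bits at non-power-of-two positions: b3=1, b5=0, b6=0, b7=0, b9=1, b10=0, b11=0, b12=0, b13=1, b14=1, b15=1.
p1 = XOR of data positions {3,5,7,9,11,13,15} = 1⊕0⊕0⊕1⊕0⊕1⊕1 = 0
p2 = XOR of data positions {3,6,7,10,11,14,15} = 1⊕0⊕0⊕0⊕0⊕1⊕1 = 1
p4 = XOR of data positions {5,6,7,12,13,14,15} = 0⊕0⊕0⊕0⊕1⊕1⊕1 = 1
p8 = XOR of data positions {9,10,11,12,13,14,15} = 1⊕0⊕0⊕0⊕1⊕1⊕1 = 0
Codeword b1..b15 = 011100001000111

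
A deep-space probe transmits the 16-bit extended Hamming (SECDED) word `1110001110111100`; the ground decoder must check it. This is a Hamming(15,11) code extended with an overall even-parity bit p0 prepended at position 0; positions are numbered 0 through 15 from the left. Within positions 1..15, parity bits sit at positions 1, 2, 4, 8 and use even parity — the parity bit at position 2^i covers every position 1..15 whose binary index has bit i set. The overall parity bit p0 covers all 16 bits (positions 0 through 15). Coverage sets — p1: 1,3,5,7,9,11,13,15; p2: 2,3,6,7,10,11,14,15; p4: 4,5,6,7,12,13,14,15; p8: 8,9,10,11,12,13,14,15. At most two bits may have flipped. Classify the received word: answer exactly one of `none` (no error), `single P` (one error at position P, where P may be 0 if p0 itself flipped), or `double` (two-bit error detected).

s1: b1⊕b3⊕b5⊕b7⊕b9⊕b11⊕b13⊕b15 = 1⊕0⊕0⊕1⊕0⊕1⊕1⊕0 = 0
s2: b2⊕b3⊕b6⊕b7⊕b10⊕b11⊕b14⊕b15 = 1⊕0⊕1⊕1⊕1⊕1⊕0⊕0 = 1
s4: b4⊕b5⊕b6⊕b7⊕b12⊕b13⊕b14⊕b15 = 0⊕0⊕1⊕1⊕1⊕1⊕0⊕0 = 0
s8: b8⊕b9⊕b10⊕b11⊕b12⊕b13⊕b14⊕b15 = 1⊕0⊕1⊕1⊕1⊕1⊕0⊕0 = 1
Syndrome (s8...s1) = 1010 → position 10.
Overall parity (XOR of all 16 bits, including p0): 1⊕1⊕1⊕0⊕0⊕0⊕1⊕1⊕1⊕0⊕1⊕1⊕1⊕1⊕0⊕0 = 0
Overall=0, syndrome position=10 → double-bit error detected (uncorrectable).

double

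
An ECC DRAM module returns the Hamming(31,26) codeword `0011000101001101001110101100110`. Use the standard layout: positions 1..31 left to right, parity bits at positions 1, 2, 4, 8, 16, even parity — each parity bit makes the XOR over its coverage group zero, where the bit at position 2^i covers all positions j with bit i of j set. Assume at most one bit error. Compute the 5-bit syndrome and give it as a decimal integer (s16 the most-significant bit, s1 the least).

s1: b1⊕b3⊕b5⊕b7⊕b9⊕b11⊕b13⊕b15⊕b17⊕b19⊕b21⊕b23⊕b25⊕b27⊕b29⊕b31 = 0⊕1⊕0⊕0⊕0⊕0⊕1⊕0⊕0⊕1⊕1⊕1⊕1⊕0⊕1⊕0 = 1
s2: b2⊕b3⊕b6⊕b7⊕b10⊕b11⊕b14⊕b15⊕b18⊕b19⊕b22⊕b23⊕b26⊕b27⊕b30⊕b31 = 0⊕1⊕0⊕0⊕1⊕0⊕1⊕0⊕0⊕1⊕0⊕1⊕1⊕0⊕1⊕0 = 1
s4: b4⊕b5⊕b6⊕b7⊕b12⊕b13⊕b14⊕b15⊕b20⊕b21⊕b22⊕b23⊕b28⊕b29⊕b30⊕b31 = 1⊕0⊕0⊕0⊕0⊕1⊕1⊕0⊕1⊕1⊕0⊕1⊕0⊕1⊕1⊕0 = 0
s8: b8⊕b9⊕b10⊕b11⊕b12⊕b13⊕b14⊕b15⊕b24⊕b25⊕b26⊕b27⊕b28⊕b29⊕b30⊕b31 = 1⊕0⊕1⊕0⊕0⊕1⊕1⊕0⊕0⊕1⊕1⊕0⊕0⊕1⊕1⊕0 = 0
s16: b16⊕b17⊕b18⊕b19⊕b20⊕b21⊕b22⊕b23⊕b24⊕b25⊕b26⊕b27⊕b28⊕b29⊕b30⊕b31 = 1⊕0⊕0⊕1⊕1⊕1⊕0⊕1⊕0⊕1⊕1⊕0⊕0⊕1⊕1⊕0 = 1
Syndrome (s16...s1) = 10011 → position 19.

19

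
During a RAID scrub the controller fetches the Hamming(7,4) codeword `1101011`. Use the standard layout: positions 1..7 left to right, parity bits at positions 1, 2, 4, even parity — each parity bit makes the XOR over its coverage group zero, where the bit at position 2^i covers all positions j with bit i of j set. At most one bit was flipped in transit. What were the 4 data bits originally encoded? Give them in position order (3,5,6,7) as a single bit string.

s1: b1⊕b3⊕b5⊕b7 = 1⊕0⊕0⊕1 = 0
s2: b2⊕b3⊕b6⊕b7 = 1⊕0⊕1⊕1 = 1
s4: b4⊕b5⊕b6⊕b7 = 1⊕0⊕1⊕1 = 1
Syndrome (s4...s1) = 110 → position 6.
Flip bit 6: corrected codeword = 1101001
Data bits at positions 3,5,6,7: 0001

0001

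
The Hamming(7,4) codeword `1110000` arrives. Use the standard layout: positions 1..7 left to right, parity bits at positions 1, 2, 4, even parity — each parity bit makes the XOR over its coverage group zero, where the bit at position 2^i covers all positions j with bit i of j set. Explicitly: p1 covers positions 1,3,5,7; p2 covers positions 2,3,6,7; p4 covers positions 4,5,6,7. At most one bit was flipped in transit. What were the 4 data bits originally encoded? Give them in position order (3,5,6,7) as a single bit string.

s1: b1⊕b3⊕b5⊕b7 = 1⊕1⊕0⊕0 = 0
s2: b2⊕b3⊕b6⊕b7 = 1⊕1⊕0⊕0 = 0
s4: b4⊕b5⊕b6⊕b7 = 0⊕0⊕0⊕0 = 0
Syndrome (s4...s1) = 000 → position 0 (no error).
No correction needed.
Data bits at positions 3,5,6,7: 1000

1000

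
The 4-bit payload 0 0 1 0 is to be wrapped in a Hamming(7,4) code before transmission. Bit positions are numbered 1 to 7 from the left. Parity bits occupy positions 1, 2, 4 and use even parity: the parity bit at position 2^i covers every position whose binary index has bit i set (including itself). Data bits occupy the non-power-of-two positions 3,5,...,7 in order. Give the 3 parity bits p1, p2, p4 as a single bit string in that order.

Place data bits at non-power-of-two positions: b3=0, b5=0, b6=1, b7=0.
p1 = XOR of data positions {3,5,7} = 0⊕0⊕0 = 0
p2 = XOR of data positions {3,6,7} = 0⊕1⊕0 = 1
p4 = XOR of data positions {5,6,7} = 0⊕1⊕0 = 1
Parity bits p1,p2,p4 = 011

011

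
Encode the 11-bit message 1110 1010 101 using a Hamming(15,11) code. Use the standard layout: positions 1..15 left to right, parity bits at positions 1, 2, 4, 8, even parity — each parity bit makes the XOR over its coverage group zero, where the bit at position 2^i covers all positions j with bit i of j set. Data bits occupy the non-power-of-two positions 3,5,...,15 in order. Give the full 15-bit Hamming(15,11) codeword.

001011001010101

Place data bits at non-power-of-two positions: b3=1, b5=1, b6=1, b7=0, b9=1, b10=0, b11=1, b12=0, b13=1, b14=0, b15=1.
p1 = XOR of data positions {3,5,7,9,11,13,15} = 1⊕1⊕0⊕1⊕1⊕1⊕1 = 0
p2 = XOR of data positions {3,6,7,10,11,14,15} = 1⊕1⊕0⊕0⊕1⊕0⊕1 = 0
p4 = XOR of data positions {5,6,7,12,13,14,15} = 1⊕1⊕0⊕0⊕1⊕0⊕1 = 0
p8 = XOR of data positions {9,10,11,12,13,14,15} = 1⊕0⊕1⊕0⊕1⊕0⊕1 = 0
Codeword b1..b15 = 001011001010101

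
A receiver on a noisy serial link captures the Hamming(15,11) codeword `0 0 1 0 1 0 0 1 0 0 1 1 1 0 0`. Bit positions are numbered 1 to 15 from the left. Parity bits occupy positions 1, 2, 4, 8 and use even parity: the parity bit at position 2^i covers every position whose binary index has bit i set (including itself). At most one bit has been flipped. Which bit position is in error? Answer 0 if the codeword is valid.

s1: b1⊕b3⊕b5⊕b7⊕b9⊕b11⊕b13⊕b15 = 0⊕1⊕1⊕0⊕0⊕1⊕1⊕0 = 0
s2: b2⊕b3⊕b6⊕b7⊕b10⊕b11⊕b14⊕b15 = 0⊕1⊕0⊕0⊕0⊕1⊕0⊕0 = 0
s4: b4⊕b5⊕b6⊕b7⊕b12⊕b13⊕b14⊕b15 = 0⊕1⊕0⊕0⊕1⊕1⊕0⊕0 = 1
s8: b8⊕b9⊕b10⊕b11⊕b12⊕b13⊕b14⊕b15 = 1⊕0⊕0⊕1⊕1⊕1⊕0⊕0 = 0
Syndrome (s8...s1) = 0100 → position 4.

4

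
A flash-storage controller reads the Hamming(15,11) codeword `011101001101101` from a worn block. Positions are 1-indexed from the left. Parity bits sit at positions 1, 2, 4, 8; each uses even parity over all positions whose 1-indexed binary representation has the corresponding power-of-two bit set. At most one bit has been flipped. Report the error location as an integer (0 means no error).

s1: b1⊕b3⊕b5⊕b7⊕b9⊕b11⊕b13⊕b15 = 0⊕1⊕0⊕0⊕1⊕0⊕1⊕1 = 0
s2: b2⊕b3⊕b6⊕b7⊕b10⊕b11⊕b14⊕b15 = 1⊕1⊕1⊕0⊕1⊕0⊕0⊕1 = 1
s4: b4⊕b5⊕b6⊕b7⊕b12⊕b13⊕b14⊕b15 = 1⊕0⊕1⊕0⊕1⊕1⊕0⊕1 = 1
s8: b8⊕b9⊕b10⊕b11⊕b12⊕b13⊕b14⊕b15 = 0⊕1⊕1⊕0⊕1⊕1⊕0⊕1 = 1
Syndrome (s8...s1) = 1110 → position 14.

14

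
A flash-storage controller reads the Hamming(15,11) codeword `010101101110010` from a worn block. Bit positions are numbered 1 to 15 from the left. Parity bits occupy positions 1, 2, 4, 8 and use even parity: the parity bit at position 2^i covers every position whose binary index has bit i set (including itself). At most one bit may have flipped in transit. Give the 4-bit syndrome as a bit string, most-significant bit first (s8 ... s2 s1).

s1: b1⊕b3⊕b5⊕b7⊕b9⊕b11⊕b13⊕b15 = 0⊕0⊕0⊕1⊕1⊕1⊕0⊕0 = 1
s2: b2⊕b3⊕b6⊕b7⊕b10⊕b11⊕b14⊕b15 = 1⊕0⊕1⊕1⊕1⊕1⊕1⊕0 = 0
s4: b4⊕b5⊕b6⊕b7⊕b12⊕b13⊕b14⊕b15 = 1⊕0⊕1⊕1⊕0⊕0⊕1⊕0 = 0
s8: b8⊕b9⊕b10⊕b11⊕b12⊕b13⊕b14⊕b15 = 0⊕1⊕1⊕1⊕0⊕0⊕1⊕0 = 0
Syndrome (s8...s1) = 0001 → position 1.

0001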